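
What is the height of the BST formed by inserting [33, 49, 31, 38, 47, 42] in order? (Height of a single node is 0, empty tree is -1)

Insertion order: [33, 49, 31, 38, 47, 42]
Tree (level-order array): [33, 31, 49, None, None, 38, None, None, 47, 42]
Compute height bottom-up (empty subtree = -1):
  height(31) = 1 + max(-1, -1) = 0
  height(42) = 1 + max(-1, -1) = 0
  height(47) = 1 + max(0, -1) = 1
  height(38) = 1 + max(-1, 1) = 2
  height(49) = 1 + max(2, -1) = 3
  height(33) = 1 + max(0, 3) = 4
Height = 4


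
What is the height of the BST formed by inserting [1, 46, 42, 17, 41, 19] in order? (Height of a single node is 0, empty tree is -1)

Insertion order: [1, 46, 42, 17, 41, 19]
Tree (level-order array): [1, None, 46, 42, None, 17, None, None, 41, 19]
Compute height bottom-up (empty subtree = -1):
  height(19) = 1 + max(-1, -1) = 0
  height(41) = 1 + max(0, -1) = 1
  height(17) = 1 + max(-1, 1) = 2
  height(42) = 1 + max(2, -1) = 3
  height(46) = 1 + max(3, -1) = 4
  height(1) = 1 + max(-1, 4) = 5
Height = 5


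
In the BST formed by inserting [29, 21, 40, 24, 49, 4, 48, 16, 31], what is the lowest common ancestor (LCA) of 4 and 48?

Tree insertion order: [29, 21, 40, 24, 49, 4, 48, 16, 31]
Tree (level-order array): [29, 21, 40, 4, 24, 31, 49, None, 16, None, None, None, None, 48]
In a BST, the LCA of p=4, q=48 is the first node v on the
root-to-leaf path with p <= v <= q (go left if both < v, right if both > v).
Walk from root:
  at 29: 4 <= 29 <= 48, this is the LCA
LCA = 29


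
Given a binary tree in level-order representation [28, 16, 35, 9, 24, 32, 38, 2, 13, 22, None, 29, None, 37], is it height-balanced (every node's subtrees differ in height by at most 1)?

Tree (level-order array): [28, 16, 35, 9, 24, 32, 38, 2, 13, 22, None, 29, None, 37]
Definition: a tree is height-balanced if, at every node, |h(left) - h(right)| <= 1 (empty subtree has height -1).
Bottom-up per-node check:
  node 2: h_left=-1, h_right=-1, diff=0 [OK], height=0
  node 13: h_left=-1, h_right=-1, diff=0 [OK], height=0
  node 9: h_left=0, h_right=0, diff=0 [OK], height=1
  node 22: h_left=-1, h_right=-1, diff=0 [OK], height=0
  node 24: h_left=0, h_right=-1, diff=1 [OK], height=1
  node 16: h_left=1, h_right=1, diff=0 [OK], height=2
  node 29: h_left=-1, h_right=-1, diff=0 [OK], height=0
  node 32: h_left=0, h_right=-1, diff=1 [OK], height=1
  node 37: h_left=-1, h_right=-1, diff=0 [OK], height=0
  node 38: h_left=0, h_right=-1, diff=1 [OK], height=1
  node 35: h_left=1, h_right=1, diff=0 [OK], height=2
  node 28: h_left=2, h_right=2, diff=0 [OK], height=3
All nodes satisfy the balance condition.
Result: Balanced


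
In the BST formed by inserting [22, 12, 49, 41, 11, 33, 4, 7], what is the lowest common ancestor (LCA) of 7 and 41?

Tree insertion order: [22, 12, 49, 41, 11, 33, 4, 7]
Tree (level-order array): [22, 12, 49, 11, None, 41, None, 4, None, 33, None, None, 7]
In a BST, the LCA of p=7, q=41 is the first node v on the
root-to-leaf path with p <= v <= q (go left if both < v, right if both > v).
Walk from root:
  at 22: 7 <= 22 <= 41, this is the LCA
LCA = 22


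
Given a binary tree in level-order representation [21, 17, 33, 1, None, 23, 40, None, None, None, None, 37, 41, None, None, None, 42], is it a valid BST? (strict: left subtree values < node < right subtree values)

Level-order array: [21, 17, 33, 1, None, 23, 40, None, None, None, None, 37, 41, None, None, None, 42]
Validate using subtree bounds (lo, hi): at each node, require lo < value < hi,
then recurse left with hi=value and right with lo=value.
Preorder trace (stopping at first violation):
  at node 21 with bounds (-inf, +inf): OK
  at node 17 with bounds (-inf, 21): OK
  at node 1 with bounds (-inf, 17): OK
  at node 33 with bounds (21, +inf): OK
  at node 23 with bounds (21, 33): OK
  at node 40 with bounds (33, +inf): OK
  at node 37 with bounds (33, 40): OK
  at node 41 with bounds (40, +inf): OK
  at node 42 with bounds (41, +inf): OK
No violation found at any node.
Result: Valid BST


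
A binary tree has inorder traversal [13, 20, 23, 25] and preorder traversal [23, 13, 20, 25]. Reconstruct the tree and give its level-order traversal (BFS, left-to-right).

Inorder:  [13, 20, 23, 25]
Preorder: [23, 13, 20, 25]
Algorithm: preorder visits root first, so consume preorder in order;
for each root, split the current inorder slice at that value into
left-subtree inorder and right-subtree inorder, then recurse.
Recursive splits:
  root=23; inorder splits into left=[13, 20], right=[25]
  root=13; inorder splits into left=[], right=[20]
  root=20; inorder splits into left=[], right=[]
  root=25; inorder splits into left=[], right=[]
Reconstructed level-order: [23, 13, 25, 20]


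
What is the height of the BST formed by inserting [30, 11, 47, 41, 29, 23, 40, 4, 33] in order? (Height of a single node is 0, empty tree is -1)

Insertion order: [30, 11, 47, 41, 29, 23, 40, 4, 33]
Tree (level-order array): [30, 11, 47, 4, 29, 41, None, None, None, 23, None, 40, None, None, None, 33]
Compute height bottom-up (empty subtree = -1):
  height(4) = 1 + max(-1, -1) = 0
  height(23) = 1 + max(-1, -1) = 0
  height(29) = 1 + max(0, -1) = 1
  height(11) = 1 + max(0, 1) = 2
  height(33) = 1 + max(-1, -1) = 0
  height(40) = 1 + max(0, -1) = 1
  height(41) = 1 + max(1, -1) = 2
  height(47) = 1 + max(2, -1) = 3
  height(30) = 1 + max(2, 3) = 4
Height = 4


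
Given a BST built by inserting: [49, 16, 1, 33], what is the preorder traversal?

Tree insertion order: [49, 16, 1, 33]
Tree (level-order array): [49, 16, None, 1, 33]
Preorder traversal: [49, 16, 1, 33]


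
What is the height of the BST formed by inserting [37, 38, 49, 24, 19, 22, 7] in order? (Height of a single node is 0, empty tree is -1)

Insertion order: [37, 38, 49, 24, 19, 22, 7]
Tree (level-order array): [37, 24, 38, 19, None, None, 49, 7, 22]
Compute height bottom-up (empty subtree = -1):
  height(7) = 1 + max(-1, -1) = 0
  height(22) = 1 + max(-1, -1) = 0
  height(19) = 1 + max(0, 0) = 1
  height(24) = 1 + max(1, -1) = 2
  height(49) = 1 + max(-1, -1) = 0
  height(38) = 1 + max(-1, 0) = 1
  height(37) = 1 + max(2, 1) = 3
Height = 3


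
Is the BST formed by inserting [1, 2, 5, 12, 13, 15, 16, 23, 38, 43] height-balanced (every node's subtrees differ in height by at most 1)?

Tree (level-order array): [1, None, 2, None, 5, None, 12, None, 13, None, 15, None, 16, None, 23, None, 38, None, 43]
Definition: a tree is height-balanced if, at every node, |h(left) - h(right)| <= 1 (empty subtree has height -1).
Bottom-up per-node check:
  node 43: h_left=-1, h_right=-1, diff=0 [OK], height=0
  node 38: h_left=-1, h_right=0, diff=1 [OK], height=1
  node 23: h_left=-1, h_right=1, diff=2 [FAIL (|-1-1|=2 > 1)], height=2
  node 16: h_left=-1, h_right=2, diff=3 [FAIL (|-1-2|=3 > 1)], height=3
  node 15: h_left=-1, h_right=3, diff=4 [FAIL (|-1-3|=4 > 1)], height=4
  node 13: h_left=-1, h_right=4, diff=5 [FAIL (|-1-4|=5 > 1)], height=5
  node 12: h_left=-1, h_right=5, diff=6 [FAIL (|-1-5|=6 > 1)], height=6
  node 5: h_left=-1, h_right=6, diff=7 [FAIL (|-1-6|=7 > 1)], height=7
  node 2: h_left=-1, h_right=7, diff=8 [FAIL (|-1-7|=8 > 1)], height=8
  node 1: h_left=-1, h_right=8, diff=9 [FAIL (|-1-8|=9 > 1)], height=9
Node 23 violates the condition: |-1 - 1| = 2 > 1.
Result: Not balanced


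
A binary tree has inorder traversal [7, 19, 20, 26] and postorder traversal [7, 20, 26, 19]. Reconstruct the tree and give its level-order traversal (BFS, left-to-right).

Inorder:   [7, 19, 20, 26]
Postorder: [7, 20, 26, 19]
Algorithm: postorder visits root last, so walk postorder right-to-left;
each value is the root of the current inorder slice — split it at that
value, recurse on the right subtree first, then the left.
Recursive splits:
  root=19; inorder splits into left=[7], right=[20, 26]
  root=26; inorder splits into left=[20], right=[]
  root=20; inorder splits into left=[], right=[]
  root=7; inorder splits into left=[], right=[]
Reconstructed level-order: [19, 7, 26, 20]


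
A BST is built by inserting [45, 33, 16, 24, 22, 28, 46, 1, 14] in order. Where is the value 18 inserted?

Starting tree (level order): [45, 33, 46, 16, None, None, None, 1, 24, None, 14, 22, 28]
Insertion path: 45 -> 33 -> 16 -> 24 -> 22
Result: insert 18 as left child of 22
Final tree (level order): [45, 33, 46, 16, None, None, None, 1, 24, None, 14, 22, 28, None, None, 18]


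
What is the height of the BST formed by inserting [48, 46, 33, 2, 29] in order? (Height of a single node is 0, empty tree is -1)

Insertion order: [48, 46, 33, 2, 29]
Tree (level-order array): [48, 46, None, 33, None, 2, None, None, 29]
Compute height bottom-up (empty subtree = -1):
  height(29) = 1 + max(-1, -1) = 0
  height(2) = 1 + max(-1, 0) = 1
  height(33) = 1 + max(1, -1) = 2
  height(46) = 1 + max(2, -1) = 3
  height(48) = 1 + max(3, -1) = 4
Height = 4


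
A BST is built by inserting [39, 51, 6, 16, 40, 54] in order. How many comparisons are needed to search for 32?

Search path for 32: 39 -> 6 -> 16
Found: False
Comparisons: 3


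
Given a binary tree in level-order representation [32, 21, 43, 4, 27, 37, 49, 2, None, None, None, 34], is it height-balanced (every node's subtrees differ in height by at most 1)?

Tree (level-order array): [32, 21, 43, 4, 27, 37, 49, 2, None, None, None, 34]
Definition: a tree is height-balanced if, at every node, |h(left) - h(right)| <= 1 (empty subtree has height -1).
Bottom-up per-node check:
  node 2: h_left=-1, h_right=-1, diff=0 [OK], height=0
  node 4: h_left=0, h_right=-1, diff=1 [OK], height=1
  node 27: h_left=-1, h_right=-1, diff=0 [OK], height=0
  node 21: h_left=1, h_right=0, diff=1 [OK], height=2
  node 34: h_left=-1, h_right=-1, diff=0 [OK], height=0
  node 37: h_left=0, h_right=-1, diff=1 [OK], height=1
  node 49: h_left=-1, h_right=-1, diff=0 [OK], height=0
  node 43: h_left=1, h_right=0, diff=1 [OK], height=2
  node 32: h_left=2, h_right=2, diff=0 [OK], height=3
All nodes satisfy the balance condition.
Result: Balanced


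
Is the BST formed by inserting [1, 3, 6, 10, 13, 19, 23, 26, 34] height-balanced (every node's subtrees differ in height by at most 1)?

Tree (level-order array): [1, None, 3, None, 6, None, 10, None, 13, None, 19, None, 23, None, 26, None, 34]
Definition: a tree is height-balanced if, at every node, |h(left) - h(right)| <= 1 (empty subtree has height -1).
Bottom-up per-node check:
  node 34: h_left=-1, h_right=-1, diff=0 [OK], height=0
  node 26: h_left=-1, h_right=0, diff=1 [OK], height=1
  node 23: h_left=-1, h_right=1, diff=2 [FAIL (|-1-1|=2 > 1)], height=2
  node 19: h_left=-1, h_right=2, diff=3 [FAIL (|-1-2|=3 > 1)], height=3
  node 13: h_left=-1, h_right=3, diff=4 [FAIL (|-1-3|=4 > 1)], height=4
  node 10: h_left=-1, h_right=4, diff=5 [FAIL (|-1-4|=5 > 1)], height=5
  node 6: h_left=-1, h_right=5, diff=6 [FAIL (|-1-5|=6 > 1)], height=6
  node 3: h_left=-1, h_right=6, diff=7 [FAIL (|-1-6|=7 > 1)], height=7
  node 1: h_left=-1, h_right=7, diff=8 [FAIL (|-1-7|=8 > 1)], height=8
Node 23 violates the condition: |-1 - 1| = 2 > 1.
Result: Not balanced


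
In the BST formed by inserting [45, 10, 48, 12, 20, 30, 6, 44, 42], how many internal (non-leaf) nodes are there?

Tree built from: [45, 10, 48, 12, 20, 30, 6, 44, 42]
Tree (level-order array): [45, 10, 48, 6, 12, None, None, None, None, None, 20, None, 30, None, 44, 42]
Rule: An internal node has at least one child.
Per-node child counts:
  node 45: 2 child(ren)
  node 10: 2 child(ren)
  node 6: 0 child(ren)
  node 12: 1 child(ren)
  node 20: 1 child(ren)
  node 30: 1 child(ren)
  node 44: 1 child(ren)
  node 42: 0 child(ren)
  node 48: 0 child(ren)
Matching nodes: [45, 10, 12, 20, 30, 44]
Count of internal (non-leaf) nodes: 6


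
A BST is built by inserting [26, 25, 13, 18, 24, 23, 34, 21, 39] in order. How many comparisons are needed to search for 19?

Search path for 19: 26 -> 25 -> 13 -> 18 -> 24 -> 23 -> 21
Found: False
Comparisons: 7


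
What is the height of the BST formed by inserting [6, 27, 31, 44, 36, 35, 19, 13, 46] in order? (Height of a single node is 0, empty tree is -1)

Insertion order: [6, 27, 31, 44, 36, 35, 19, 13, 46]
Tree (level-order array): [6, None, 27, 19, 31, 13, None, None, 44, None, None, 36, 46, 35]
Compute height bottom-up (empty subtree = -1):
  height(13) = 1 + max(-1, -1) = 0
  height(19) = 1 + max(0, -1) = 1
  height(35) = 1 + max(-1, -1) = 0
  height(36) = 1 + max(0, -1) = 1
  height(46) = 1 + max(-1, -1) = 0
  height(44) = 1 + max(1, 0) = 2
  height(31) = 1 + max(-1, 2) = 3
  height(27) = 1 + max(1, 3) = 4
  height(6) = 1 + max(-1, 4) = 5
Height = 5


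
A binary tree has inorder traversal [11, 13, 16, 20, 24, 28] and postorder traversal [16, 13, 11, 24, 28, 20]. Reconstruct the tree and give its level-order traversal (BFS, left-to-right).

Inorder:   [11, 13, 16, 20, 24, 28]
Postorder: [16, 13, 11, 24, 28, 20]
Algorithm: postorder visits root last, so walk postorder right-to-left;
each value is the root of the current inorder slice — split it at that
value, recurse on the right subtree first, then the left.
Recursive splits:
  root=20; inorder splits into left=[11, 13, 16], right=[24, 28]
  root=28; inorder splits into left=[24], right=[]
  root=24; inorder splits into left=[], right=[]
  root=11; inorder splits into left=[], right=[13, 16]
  root=13; inorder splits into left=[], right=[16]
  root=16; inorder splits into left=[], right=[]
Reconstructed level-order: [20, 11, 28, 13, 24, 16]


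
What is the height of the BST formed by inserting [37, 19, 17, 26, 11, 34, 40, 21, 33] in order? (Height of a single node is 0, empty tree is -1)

Insertion order: [37, 19, 17, 26, 11, 34, 40, 21, 33]
Tree (level-order array): [37, 19, 40, 17, 26, None, None, 11, None, 21, 34, None, None, None, None, 33]
Compute height bottom-up (empty subtree = -1):
  height(11) = 1 + max(-1, -1) = 0
  height(17) = 1 + max(0, -1) = 1
  height(21) = 1 + max(-1, -1) = 0
  height(33) = 1 + max(-1, -1) = 0
  height(34) = 1 + max(0, -1) = 1
  height(26) = 1 + max(0, 1) = 2
  height(19) = 1 + max(1, 2) = 3
  height(40) = 1 + max(-1, -1) = 0
  height(37) = 1 + max(3, 0) = 4
Height = 4


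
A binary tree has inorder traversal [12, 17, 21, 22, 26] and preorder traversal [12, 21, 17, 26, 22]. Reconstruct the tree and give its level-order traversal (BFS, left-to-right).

Inorder:  [12, 17, 21, 22, 26]
Preorder: [12, 21, 17, 26, 22]
Algorithm: preorder visits root first, so consume preorder in order;
for each root, split the current inorder slice at that value into
left-subtree inorder and right-subtree inorder, then recurse.
Recursive splits:
  root=12; inorder splits into left=[], right=[17, 21, 22, 26]
  root=21; inorder splits into left=[17], right=[22, 26]
  root=17; inorder splits into left=[], right=[]
  root=26; inorder splits into left=[22], right=[]
  root=22; inorder splits into left=[], right=[]
Reconstructed level-order: [12, 21, 17, 26, 22]


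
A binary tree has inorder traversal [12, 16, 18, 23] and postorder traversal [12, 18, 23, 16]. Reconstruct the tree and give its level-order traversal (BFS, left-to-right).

Inorder:   [12, 16, 18, 23]
Postorder: [12, 18, 23, 16]
Algorithm: postorder visits root last, so walk postorder right-to-left;
each value is the root of the current inorder slice — split it at that
value, recurse on the right subtree first, then the left.
Recursive splits:
  root=16; inorder splits into left=[12], right=[18, 23]
  root=23; inorder splits into left=[18], right=[]
  root=18; inorder splits into left=[], right=[]
  root=12; inorder splits into left=[], right=[]
Reconstructed level-order: [16, 12, 23, 18]


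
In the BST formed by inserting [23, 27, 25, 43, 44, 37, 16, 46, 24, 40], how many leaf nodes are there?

Tree built from: [23, 27, 25, 43, 44, 37, 16, 46, 24, 40]
Tree (level-order array): [23, 16, 27, None, None, 25, 43, 24, None, 37, 44, None, None, None, 40, None, 46]
Rule: A leaf has 0 children.
Per-node child counts:
  node 23: 2 child(ren)
  node 16: 0 child(ren)
  node 27: 2 child(ren)
  node 25: 1 child(ren)
  node 24: 0 child(ren)
  node 43: 2 child(ren)
  node 37: 1 child(ren)
  node 40: 0 child(ren)
  node 44: 1 child(ren)
  node 46: 0 child(ren)
Matching nodes: [16, 24, 40, 46]
Count of leaf nodes: 4


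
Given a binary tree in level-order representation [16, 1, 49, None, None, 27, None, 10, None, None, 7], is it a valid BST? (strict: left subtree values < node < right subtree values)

Level-order array: [16, 1, 49, None, None, 27, None, 10, None, None, 7]
Validate using subtree bounds (lo, hi): at each node, require lo < value < hi,
then recurse left with hi=value and right with lo=value.
Preorder trace (stopping at first violation):
  at node 16 with bounds (-inf, +inf): OK
  at node 1 with bounds (-inf, 16): OK
  at node 49 with bounds (16, +inf): OK
  at node 27 with bounds (16, 49): OK
  at node 10 with bounds (16, 27): VIOLATION
Node 10 violates its bound: not (16 < 10 < 27).
Result: Not a valid BST


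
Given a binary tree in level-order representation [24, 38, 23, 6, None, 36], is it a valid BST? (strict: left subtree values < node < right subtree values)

Level-order array: [24, 38, 23, 6, None, 36]
Validate using subtree bounds (lo, hi): at each node, require lo < value < hi,
then recurse left with hi=value and right with lo=value.
Preorder trace (stopping at first violation):
  at node 24 with bounds (-inf, +inf): OK
  at node 38 with bounds (-inf, 24): VIOLATION
Node 38 violates its bound: not (-inf < 38 < 24).
Result: Not a valid BST


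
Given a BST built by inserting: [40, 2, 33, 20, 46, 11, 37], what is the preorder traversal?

Tree insertion order: [40, 2, 33, 20, 46, 11, 37]
Tree (level-order array): [40, 2, 46, None, 33, None, None, 20, 37, 11]
Preorder traversal: [40, 2, 33, 20, 11, 37, 46]


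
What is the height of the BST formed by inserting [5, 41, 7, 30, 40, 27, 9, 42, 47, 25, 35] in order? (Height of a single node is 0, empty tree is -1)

Insertion order: [5, 41, 7, 30, 40, 27, 9, 42, 47, 25, 35]
Tree (level-order array): [5, None, 41, 7, 42, None, 30, None, 47, 27, 40, None, None, 9, None, 35, None, None, 25]
Compute height bottom-up (empty subtree = -1):
  height(25) = 1 + max(-1, -1) = 0
  height(9) = 1 + max(-1, 0) = 1
  height(27) = 1 + max(1, -1) = 2
  height(35) = 1 + max(-1, -1) = 0
  height(40) = 1 + max(0, -1) = 1
  height(30) = 1 + max(2, 1) = 3
  height(7) = 1 + max(-1, 3) = 4
  height(47) = 1 + max(-1, -1) = 0
  height(42) = 1 + max(-1, 0) = 1
  height(41) = 1 + max(4, 1) = 5
  height(5) = 1 + max(-1, 5) = 6
Height = 6


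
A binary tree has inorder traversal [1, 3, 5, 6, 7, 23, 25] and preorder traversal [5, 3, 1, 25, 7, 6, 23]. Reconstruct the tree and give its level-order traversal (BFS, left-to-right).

Inorder:  [1, 3, 5, 6, 7, 23, 25]
Preorder: [5, 3, 1, 25, 7, 6, 23]
Algorithm: preorder visits root first, so consume preorder in order;
for each root, split the current inorder slice at that value into
left-subtree inorder and right-subtree inorder, then recurse.
Recursive splits:
  root=5; inorder splits into left=[1, 3], right=[6, 7, 23, 25]
  root=3; inorder splits into left=[1], right=[]
  root=1; inorder splits into left=[], right=[]
  root=25; inorder splits into left=[6, 7, 23], right=[]
  root=7; inorder splits into left=[6], right=[23]
  root=6; inorder splits into left=[], right=[]
  root=23; inorder splits into left=[], right=[]
Reconstructed level-order: [5, 3, 25, 1, 7, 6, 23]


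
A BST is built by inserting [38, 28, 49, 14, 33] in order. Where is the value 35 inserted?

Starting tree (level order): [38, 28, 49, 14, 33]
Insertion path: 38 -> 28 -> 33
Result: insert 35 as right child of 33
Final tree (level order): [38, 28, 49, 14, 33, None, None, None, None, None, 35]


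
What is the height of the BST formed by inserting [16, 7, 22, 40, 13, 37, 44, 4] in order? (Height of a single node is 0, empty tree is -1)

Insertion order: [16, 7, 22, 40, 13, 37, 44, 4]
Tree (level-order array): [16, 7, 22, 4, 13, None, 40, None, None, None, None, 37, 44]
Compute height bottom-up (empty subtree = -1):
  height(4) = 1 + max(-1, -1) = 0
  height(13) = 1 + max(-1, -1) = 0
  height(7) = 1 + max(0, 0) = 1
  height(37) = 1 + max(-1, -1) = 0
  height(44) = 1 + max(-1, -1) = 0
  height(40) = 1 + max(0, 0) = 1
  height(22) = 1 + max(-1, 1) = 2
  height(16) = 1 + max(1, 2) = 3
Height = 3


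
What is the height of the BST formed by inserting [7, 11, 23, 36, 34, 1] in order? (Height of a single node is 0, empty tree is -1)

Insertion order: [7, 11, 23, 36, 34, 1]
Tree (level-order array): [7, 1, 11, None, None, None, 23, None, 36, 34]
Compute height bottom-up (empty subtree = -1):
  height(1) = 1 + max(-1, -1) = 0
  height(34) = 1 + max(-1, -1) = 0
  height(36) = 1 + max(0, -1) = 1
  height(23) = 1 + max(-1, 1) = 2
  height(11) = 1 + max(-1, 2) = 3
  height(7) = 1 + max(0, 3) = 4
Height = 4


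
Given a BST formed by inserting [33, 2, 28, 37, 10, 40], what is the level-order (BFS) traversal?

Tree insertion order: [33, 2, 28, 37, 10, 40]
Tree (level-order array): [33, 2, 37, None, 28, None, 40, 10]
BFS from the root, enqueuing left then right child of each popped node:
  queue [33] -> pop 33, enqueue [2, 37], visited so far: [33]
  queue [2, 37] -> pop 2, enqueue [28], visited so far: [33, 2]
  queue [37, 28] -> pop 37, enqueue [40], visited so far: [33, 2, 37]
  queue [28, 40] -> pop 28, enqueue [10], visited so far: [33, 2, 37, 28]
  queue [40, 10] -> pop 40, enqueue [none], visited so far: [33, 2, 37, 28, 40]
  queue [10] -> pop 10, enqueue [none], visited so far: [33, 2, 37, 28, 40, 10]
Result: [33, 2, 37, 28, 40, 10]


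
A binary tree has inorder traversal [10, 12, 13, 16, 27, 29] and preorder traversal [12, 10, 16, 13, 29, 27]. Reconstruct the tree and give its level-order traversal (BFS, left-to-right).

Inorder:  [10, 12, 13, 16, 27, 29]
Preorder: [12, 10, 16, 13, 29, 27]
Algorithm: preorder visits root first, so consume preorder in order;
for each root, split the current inorder slice at that value into
left-subtree inorder and right-subtree inorder, then recurse.
Recursive splits:
  root=12; inorder splits into left=[10], right=[13, 16, 27, 29]
  root=10; inorder splits into left=[], right=[]
  root=16; inorder splits into left=[13], right=[27, 29]
  root=13; inorder splits into left=[], right=[]
  root=29; inorder splits into left=[27], right=[]
  root=27; inorder splits into left=[], right=[]
Reconstructed level-order: [12, 10, 16, 13, 29, 27]


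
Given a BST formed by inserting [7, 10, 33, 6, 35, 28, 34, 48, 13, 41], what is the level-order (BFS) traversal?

Tree insertion order: [7, 10, 33, 6, 35, 28, 34, 48, 13, 41]
Tree (level-order array): [7, 6, 10, None, None, None, 33, 28, 35, 13, None, 34, 48, None, None, None, None, 41]
BFS from the root, enqueuing left then right child of each popped node:
  queue [7] -> pop 7, enqueue [6, 10], visited so far: [7]
  queue [6, 10] -> pop 6, enqueue [none], visited so far: [7, 6]
  queue [10] -> pop 10, enqueue [33], visited so far: [7, 6, 10]
  queue [33] -> pop 33, enqueue [28, 35], visited so far: [7, 6, 10, 33]
  queue [28, 35] -> pop 28, enqueue [13], visited so far: [7, 6, 10, 33, 28]
  queue [35, 13] -> pop 35, enqueue [34, 48], visited so far: [7, 6, 10, 33, 28, 35]
  queue [13, 34, 48] -> pop 13, enqueue [none], visited so far: [7, 6, 10, 33, 28, 35, 13]
  queue [34, 48] -> pop 34, enqueue [none], visited so far: [7, 6, 10, 33, 28, 35, 13, 34]
  queue [48] -> pop 48, enqueue [41], visited so far: [7, 6, 10, 33, 28, 35, 13, 34, 48]
  queue [41] -> pop 41, enqueue [none], visited so far: [7, 6, 10, 33, 28, 35, 13, 34, 48, 41]
Result: [7, 6, 10, 33, 28, 35, 13, 34, 48, 41]


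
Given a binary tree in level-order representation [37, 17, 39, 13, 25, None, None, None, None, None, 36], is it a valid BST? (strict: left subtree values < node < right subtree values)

Level-order array: [37, 17, 39, 13, 25, None, None, None, None, None, 36]
Validate using subtree bounds (lo, hi): at each node, require lo < value < hi,
then recurse left with hi=value and right with lo=value.
Preorder trace (stopping at first violation):
  at node 37 with bounds (-inf, +inf): OK
  at node 17 with bounds (-inf, 37): OK
  at node 13 with bounds (-inf, 17): OK
  at node 25 with bounds (17, 37): OK
  at node 36 with bounds (25, 37): OK
  at node 39 with bounds (37, +inf): OK
No violation found at any node.
Result: Valid BST


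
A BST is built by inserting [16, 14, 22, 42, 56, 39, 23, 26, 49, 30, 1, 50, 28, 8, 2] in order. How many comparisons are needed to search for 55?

Search path for 55: 16 -> 22 -> 42 -> 56 -> 49 -> 50
Found: False
Comparisons: 6


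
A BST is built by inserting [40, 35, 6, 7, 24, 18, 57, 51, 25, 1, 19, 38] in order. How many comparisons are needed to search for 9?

Search path for 9: 40 -> 35 -> 6 -> 7 -> 24 -> 18
Found: False
Comparisons: 6


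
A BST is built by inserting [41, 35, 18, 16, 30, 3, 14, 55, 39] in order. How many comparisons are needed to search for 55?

Search path for 55: 41 -> 55
Found: True
Comparisons: 2


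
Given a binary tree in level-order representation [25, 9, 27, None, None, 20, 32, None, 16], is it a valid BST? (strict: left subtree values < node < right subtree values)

Level-order array: [25, 9, 27, None, None, 20, 32, None, 16]
Validate using subtree bounds (lo, hi): at each node, require lo < value < hi,
then recurse left with hi=value and right with lo=value.
Preorder trace (stopping at first violation):
  at node 25 with bounds (-inf, +inf): OK
  at node 9 with bounds (-inf, 25): OK
  at node 27 with bounds (25, +inf): OK
  at node 20 with bounds (25, 27): VIOLATION
Node 20 violates its bound: not (25 < 20 < 27).
Result: Not a valid BST


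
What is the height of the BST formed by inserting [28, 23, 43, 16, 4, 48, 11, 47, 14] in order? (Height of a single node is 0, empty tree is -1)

Insertion order: [28, 23, 43, 16, 4, 48, 11, 47, 14]
Tree (level-order array): [28, 23, 43, 16, None, None, 48, 4, None, 47, None, None, 11, None, None, None, 14]
Compute height bottom-up (empty subtree = -1):
  height(14) = 1 + max(-1, -1) = 0
  height(11) = 1 + max(-1, 0) = 1
  height(4) = 1 + max(-1, 1) = 2
  height(16) = 1 + max(2, -1) = 3
  height(23) = 1 + max(3, -1) = 4
  height(47) = 1 + max(-1, -1) = 0
  height(48) = 1 + max(0, -1) = 1
  height(43) = 1 + max(-1, 1) = 2
  height(28) = 1 + max(4, 2) = 5
Height = 5


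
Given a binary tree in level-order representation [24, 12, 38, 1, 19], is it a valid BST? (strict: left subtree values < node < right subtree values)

Level-order array: [24, 12, 38, 1, 19]
Validate using subtree bounds (lo, hi): at each node, require lo < value < hi,
then recurse left with hi=value and right with lo=value.
Preorder trace (stopping at first violation):
  at node 24 with bounds (-inf, +inf): OK
  at node 12 with bounds (-inf, 24): OK
  at node 1 with bounds (-inf, 12): OK
  at node 19 with bounds (12, 24): OK
  at node 38 with bounds (24, +inf): OK
No violation found at any node.
Result: Valid BST


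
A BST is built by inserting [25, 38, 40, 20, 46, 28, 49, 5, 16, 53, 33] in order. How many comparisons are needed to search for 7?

Search path for 7: 25 -> 20 -> 5 -> 16
Found: False
Comparisons: 4


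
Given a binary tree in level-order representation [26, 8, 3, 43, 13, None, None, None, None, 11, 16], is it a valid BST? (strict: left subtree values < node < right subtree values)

Level-order array: [26, 8, 3, 43, 13, None, None, None, None, 11, 16]
Validate using subtree bounds (lo, hi): at each node, require lo < value < hi,
then recurse left with hi=value and right with lo=value.
Preorder trace (stopping at first violation):
  at node 26 with bounds (-inf, +inf): OK
  at node 8 with bounds (-inf, 26): OK
  at node 43 with bounds (-inf, 8): VIOLATION
Node 43 violates its bound: not (-inf < 43 < 8).
Result: Not a valid BST


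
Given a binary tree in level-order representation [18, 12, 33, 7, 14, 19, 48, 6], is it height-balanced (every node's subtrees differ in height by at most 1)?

Tree (level-order array): [18, 12, 33, 7, 14, 19, 48, 6]
Definition: a tree is height-balanced if, at every node, |h(left) - h(right)| <= 1 (empty subtree has height -1).
Bottom-up per-node check:
  node 6: h_left=-1, h_right=-1, diff=0 [OK], height=0
  node 7: h_left=0, h_right=-1, diff=1 [OK], height=1
  node 14: h_left=-1, h_right=-1, diff=0 [OK], height=0
  node 12: h_left=1, h_right=0, diff=1 [OK], height=2
  node 19: h_left=-1, h_right=-1, diff=0 [OK], height=0
  node 48: h_left=-1, h_right=-1, diff=0 [OK], height=0
  node 33: h_left=0, h_right=0, diff=0 [OK], height=1
  node 18: h_left=2, h_right=1, diff=1 [OK], height=3
All nodes satisfy the balance condition.
Result: Balanced


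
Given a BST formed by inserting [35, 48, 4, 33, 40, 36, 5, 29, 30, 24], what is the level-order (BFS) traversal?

Tree insertion order: [35, 48, 4, 33, 40, 36, 5, 29, 30, 24]
Tree (level-order array): [35, 4, 48, None, 33, 40, None, 5, None, 36, None, None, 29, None, None, 24, 30]
BFS from the root, enqueuing left then right child of each popped node:
  queue [35] -> pop 35, enqueue [4, 48], visited so far: [35]
  queue [4, 48] -> pop 4, enqueue [33], visited so far: [35, 4]
  queue [48, 33] -> pop 48, enqueue [40], visited so far: [35, 4, 48]
  queue [33, 40] -> pop 33, enqueue [5], visited so far: [35, 4, 48, 33]
  queue [40, 5] -> pop 40, enqueue [36], visited so far: [35, 4, 48, 33, 40]
  queue [5, 36] -> pop 5, enqueue [29], visited so far: [35, 4, 48, 33, 40, 5]
  queue [36, 29] -> pop 36, enqueue [none], visited so far: [35, 4, 48, 33, 40, 5, 36]
  queue [29] -> pop 29, enqueue [24, 30], visited so far: [35, 4, 48, 33, 40, 5, 36, 29]
  queue [24, 30] -> pop 24, enqueue [none], visited so far: [35, 4, 48, 33, 40, 5, 36, 29, 24]
  queue [30] -> pop 30, enqueue [none], visited so far: [35, 4, 48, 33, 40, 5, 36, 29, 24, 30]
Result: [35, 4, 48, 33, 40, 5, 36, 29, 24, 30]


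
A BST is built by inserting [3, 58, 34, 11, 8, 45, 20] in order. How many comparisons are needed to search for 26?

Search path for 26: 3 -> 58 -> 34 -> 11 -> 20
Found: False
Comparisons: 5


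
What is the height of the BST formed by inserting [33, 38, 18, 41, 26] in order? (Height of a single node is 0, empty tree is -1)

Insertion order: [33, 38, 18, 41, 26]
Tree (level-order array): [33, 18, 38, None, 26, None, 41]
Compute height bottom-up (empty subtree = -1):
  height(26) = 1 + max(-1, -1) = 0
  height(18) = 1 + max(-1, 0) = 1
  height(41) = 1 + max(-1, -1) = 0
  height(38) = 1 + max(-1, 0) = 1
  height(33) = 1 + max(1, 1) = 2
Height = 2


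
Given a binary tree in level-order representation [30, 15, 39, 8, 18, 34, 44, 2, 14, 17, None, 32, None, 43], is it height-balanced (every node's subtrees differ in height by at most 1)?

Tree (level-order array): [30, 15, 39, 8, 18, 34, 44, 2, 14, 17, None, 32, None, 43]
Definition: a tree is height-balanced if, at every node, |h(left) - h(right)| <= 1 (empty subtree has height -1).
Bottom-up per-node check:
  node 2: h_left=-1, h_right=-1, diff=0 [OK], height=0
  node 14: h_left=-1, h_right=-1, diff=0 [OK], height=0
  node 8: h_left=0, h_right=0, diff=0 [OK], height=1
  node 17: h_left=-1, h_right=-1, diff=0 [OK], height=0
  node 18: h_left=0, h_right=-1, diff=1 [OK], height=1
  node 15: h_left=1, h_right=1, diff=0 [OK], height=2
  node 32: h_left=-1, h_right=-1, diff=0 [OK], height=0
  node 34: h_left=0, h_right=-1, diff=1 [OK], height=1
  node 43: h_left=-1, h_right=-1, diff=0 [OK], height=0
  node 44: h_left=0, h_right=-1, diff=1 [OK], height=1
  node 39: h_left=1, h_right=1, diff=0 [OK], height=2
  node 30: h_left=2, h_right=2, diff=0 [OK], height=3
All nodes satisfy the balance condition.
Result: Balanced


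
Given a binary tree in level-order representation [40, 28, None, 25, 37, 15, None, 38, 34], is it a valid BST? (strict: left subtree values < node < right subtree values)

Level-order array: [40, 28, None, 25, 37, 15, None, 38, 34]
Validate using subtree bounds (lo, hi): at each node, require lo < value < hi,
then recurse left with hi=value and right with lo=value.
Preorder trace (stopping at first violation):
  at node 40 with bounds (-inf, +inf): OK
  at node 28 with bounds (-inf, 40): OK
  at node 25 with bounds (-inf, 28): OK
  at node 15 with bounds (-inf, 25): OK
  at node 37 with bounds (28, 40): OK
  at node 38 with bounds (28, 37): VIOLATION
Node 38 violates its bound: not (28 < 38 < 37).
Result: Not a valid BST


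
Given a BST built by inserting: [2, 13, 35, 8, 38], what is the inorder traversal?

Tree insertion order: [2, 13, 35, 8, 38]
Tree (level-order array): [2, None, 13, 8, 35, None, None, None, 38]
Inorder traversal: [2, 8, 13, 35, 38]


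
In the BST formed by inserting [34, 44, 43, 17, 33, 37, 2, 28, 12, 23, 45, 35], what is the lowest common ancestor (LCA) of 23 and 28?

Tree insertion order: [34, 44, 43, 17, 33, 37, 2, 28, 12, 23, 45, 35]
Tree (level-order array): [34, 17, 44, 2, 33, 43, 45, None, 12, 28, None, 37, None, None, None, None, None, 23, None, 35]
In a BST, the LCA of p=23, q=28 is the first node v on the
root-to-leaf path with p <= v <= q (go left if both < v, right if both > v).
Walk from root:
  at 34: both 23 and 28 < 34, go left
  at 17: both 23 and 28 > 17, go right
  at 33: both 23 and 28 < 33, go left
  at 28: 23 <= 28 <= 28, this is the LCA
LCA = 28


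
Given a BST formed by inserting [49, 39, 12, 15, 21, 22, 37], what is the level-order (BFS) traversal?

Tree insertion order: [49, 39, 12, 15, 21, 22, 37]
Tree (level-order array): [49, 39, None, 12, None, None, 15, None, 21, None, 22, None, 37]
BFS from the root, enqueuing left then right child of each popped node:
  queue [49] -> pop 49, enqueue [39], visited so far: [49]
  queue [39] -> pop 39, enqueue [12], visited so far: [49, 39]
  queue [12] -> pop 12, enqueue [15], visited so far: [49, 39, 12]
  queue [15] -> pop 15, enqueue [21], visited so far: [49, 39, 12, 15]
  queue [21] -> pop 21, enqueue [22], visited so far: [49, 39, 12, 15, 21]
  queue [22] -> pop 22, enqueue [37], visited so far: [49, 39, 12, 15, 21, 22]
  queue [37] -> pop 37, enqueue [none], visited so far: [49, 39, 12, 15, 21, 22, 37]
Result: [49, 39, 12, 15, 21, 22, 37]


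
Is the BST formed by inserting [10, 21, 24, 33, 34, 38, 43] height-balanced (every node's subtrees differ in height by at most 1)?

Tree (level-order array): [10, None, 21, None, 24, None, 33, None, 34, None, 38, None, 43]
Definition: a tree is height-balanced if, at every node, |h(left) - h(right)| <= 1 (empty subtree has height -1).
Bottom-up per-node check:
  node 43: h_left=-1, h_right=-1, diff=0 [OK], height=0
  node 38: h_left=-1, h_right=0, diff=1 [OK], height=1
  node 34: h_left=-1, h_right=1, diff=2 [FAIL (|-1-1|=2 > 1)], height=2
  node 33: h_left=-1, h_right=2, diff=3 [FAIL (|-1-2|=3 > 1)], height=3
  node 24: h_left=-1, h_right=3, diff=4 [FAIL (|-1-3|=4 > 1)], height=4
  node 21: h_left=-1, h_right=4, diff=5 [FAIL (|-1-4|=5 > 1)], height=5
  node 10: h_left=-1, h_right=5, diff=6 [FAIL (|-1-5|=6 > 1)], height=6
Node 34 violates the condition: |-1 - 1| = 2 > 1.
Result: Not balanced


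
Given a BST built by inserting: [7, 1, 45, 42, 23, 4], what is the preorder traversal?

Tree insertion order: [7, 1, 45, 42, 23, 4]
Tree (level-order array): [7, 1, 45, None, 4, 42, None, None, None, 23]
Preorder traversal: [7, 1, 4, 45, 42, 23]


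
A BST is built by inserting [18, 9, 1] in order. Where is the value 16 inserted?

Starting tree (level order): [18, 9, None, 1]
Insertion path: 18 -> 9
Result: insert 16 as right child of 9
Final tree (level order): [18, 9, None, 1, 16]


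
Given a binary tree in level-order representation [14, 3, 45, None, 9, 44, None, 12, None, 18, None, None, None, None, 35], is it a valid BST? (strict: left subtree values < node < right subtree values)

Level-order array: [14, 3, 45, None, 9, 44, None, 12, None, 18, None, None, None, None, 35]
Validate using subtree bounds (lo, hi): at each node, require lo < value < hi,
then recurse left with hi=value and right with lo=value.
Preorder trace (stopping at first violation):
  at node 14 with bounds (-inf, +inf): OK
  at node 3 with bounds (-inf, 14): OK
  at node 9 with bounds (3, 14): OK
  at node 12 with bounds (3, 9): VIOLATION
Node 12 violates its bound: not (3 < 12 < 9).
Result: Not a valid BST


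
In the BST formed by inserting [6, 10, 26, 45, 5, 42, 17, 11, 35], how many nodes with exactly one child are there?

Tree built from: [6, 10, 26, 45, 5, 42, 17, 11, 35]
Tree (level-order array): [6, 5, 10, None, None, None, 26, 17, 45, 11, None, 42, None, None, None, 35]
Rule: These are nodes with exactly 1 non-null child.
Per-node child counts:
  node 6: 2 child(ren)
  node 5: 0 child(ren)
  node 10: 1 child(ren)
  node 26: 2 child(ren)
  node 17: 1 child(ren)
  node 11: 0 child(ren)
  node 45: 1 child(ren)
  node 42: 1 child(ren)
  node 35: 0 child(ren)
Matching nodes: [10, 17, 45, 42]
Count of nodes with exactly one child: 4


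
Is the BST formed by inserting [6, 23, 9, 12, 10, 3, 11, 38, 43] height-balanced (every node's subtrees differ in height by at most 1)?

Tree (level-order array): [6, 3, 23, None, None, 9, 38, None, 12, None, 43, 10, None, None, None, None, 11]
Definition: a tree is height-balanced if, at every node, |h(left) - h(right)| <= 1 (empty subtree has height -1).
Bottom-up per-node check:
  node 3: h_left=-1, h_right=-1, diff=0 [OK], height=0
  node 11: h_left=-1, h_right=-1, diff=0 [OK], height=0
  node 10: h_left=-1, h_right=0, diff=1 [OK], height=1
  node 12: h_left=1, h_right=-1, diff=2 [FAIL (|1--1|=2 > 1)], height=2
  node 9: h_left=-1, h_right=2, diff=3 [FAIL (|-1-2|=3 > 1)], height=3
  node 43: h_left=-1, h_right=-1, diff=0 [OK], height=0
  node 38: h_left=-1, h_right=0, diff=1 [OK], height=1
  node 23: h_left=3, h_right=1, diff=2 [FAIL (|3-1|=2 > 1)], height=4
  node 6: h_left=0, h_right=4, diff=4 [FAIL (|0-4|=4 > 1)], height=5
Node 12 violates the condition: |1 - -1| = 2 > 1.
Result: Not balanced


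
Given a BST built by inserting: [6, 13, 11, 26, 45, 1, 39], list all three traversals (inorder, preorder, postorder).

Tree insertion order: [6, 13, 11, 26, 45, 1, 39]
Tree (level-order array): [6, 1, 13, None, None, 11, 26, None, None, None, 45, 39]
Inorder (L, root, R): [1, 6, 11, 13, 26, 39, 45]
Preorder (root, L, R): [6, 1, 13, 11, 26, 45, 39]
Postorder (L, R, root): [1, 11, 39, 45, 26, 13, 6]


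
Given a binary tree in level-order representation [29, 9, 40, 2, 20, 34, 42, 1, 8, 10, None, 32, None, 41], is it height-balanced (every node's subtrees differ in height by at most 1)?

Tree (level-order array): [29, 9, 40, 2, 20, 34, 42, 1, 8, 10, None, 32, None, 41]
Definition: a tree is height-balanced if, at every node, |h(left) - h(right)| <= 1 (empty subtree has height -1).
Bottom-up per-node check:
  node 1: h_left=-1, h_right=-1, diff=0 [OK], height=0
  node 8: h_left=-1, h_right=-1, diff=0 [OK], height=0
  node 2: h_left=0, h_right=0, diff=0 [OK], height=1
  node 10: h_left=-1, h_right=-1, diff=0 [OK], height=0
  node 20: h_left=0, h_right=-1, diff=1 [OK], height=1
  node 9: h_left=1, h_right=1, diff=0 [OK], height=2
  node 32: h_left=-1, h_right=-1, diff=0 [OK], height=0
  node 34: h_left=0, h_right=-1, diff=1 [OK], height=1
  node 41: h_left=-1, h_right=-1, diff=0 [OK], height=0
  node 42: h_left=0, h_right=-1, diff=1 [OK], height=1
  node 40: h_left=1, h_right=1, diff=0 [OK], height=2
  node 29: h_left=2, h_right=2, diff=0 [OK], height=3
All nodes satisfy the balance condition.
Result: Balanced


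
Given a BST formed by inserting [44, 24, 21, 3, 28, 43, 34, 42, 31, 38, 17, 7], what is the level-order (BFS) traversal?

Tree insertion order: [44, 24, 21, 3, 28, 43, 34, 42, 31, 38, 17, 7]
Tree (level-order array): [44, 24, None, 21, 28, 3, None, None, 43, None, 17, 34, None, 7, None, 31, 42, None, None, None, None, 38]
BFS from the root, enqueuing left then right child of each popped node:
  queue [44] -> pop 44, enqueue [24], visited so far: [44]
  queue [24] -> pop 24, enqueue [21, 28], visited so far: [44, 24]
  queue [21, 28] -> pop 21, enqueue [3], visited so far: [44, 24, 21]
  queue [28, 3] -> pop 28, enqueue [43], visited so far: [44, 24, 21, 28]
  queue [3, 43] -> pop 3, enqueue [17], visited so far: [44, 24, 21, 28, 3]
  queue [43, 17] -> pop 43, enqueue [34], visited so far: [44, 24, 21, 28, 3, 43]
  queue [17, 34] -> pop 17, enqueue [7], visited so far: [44, 24, 21, 28, 3, 43, 17]
  queue [34, 7] -> pop 34, enqueue [31, 42], visited so far: [44, 24, 21, 28, 3, 43, 17, 34]
  queue [7, 31, 42] -> pop 7, enqueue [none], visited so far: [44, 24, 21, 28, 3, 43, 17, 34, 7]
  queue [31, 42] -> pop 31, enqueue [none], visited so far: [44, 24, 21, 28, 3, 43, 17, 34, 7, 31]
  queue [42] -> pop 42, enqueue [38], visited so far: [44, 24, 21, 28, 3, 43, 17, 34, 7, 31, 42]
  queue [38] -> pop 38, enqueue [none], visited so far: [44, 24, 21, 28, 3, 43, 17, 34, 7, 31, 42, 38]
Result: [44, 24, 21, 28, 3, 43, 17, 34, 7, 31, 42, 38]
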